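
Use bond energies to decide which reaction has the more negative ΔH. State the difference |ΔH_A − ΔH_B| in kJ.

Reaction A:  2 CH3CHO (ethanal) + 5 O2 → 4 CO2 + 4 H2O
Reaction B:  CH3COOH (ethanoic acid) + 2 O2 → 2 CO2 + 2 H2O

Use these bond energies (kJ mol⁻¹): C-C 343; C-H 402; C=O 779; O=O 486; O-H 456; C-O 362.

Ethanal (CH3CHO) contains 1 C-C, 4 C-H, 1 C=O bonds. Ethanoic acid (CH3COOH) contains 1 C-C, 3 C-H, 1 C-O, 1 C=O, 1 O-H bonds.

Reaction A, by 1168 kJ

Reaction A:
  Bonds broken (reactants):
    C-C: 2 × 343 = 686
    C-H: 8 × 402 = 3216
    C=O: 2 × 779 = 1558
    O=O: 5 × 486 = 2430
    Σ(broken) = 7890 kJ
  Bonds formed (products):
    C=O: 8 × 779 = 6232
    O-H: 8 × 456 = 3648
    Σ(formed) = 9880 kJ
  ΔH_A = 7890 − 9880 = −1990 kJ
Reaction B:
  Bonds broken (reactants):
    C-C: 1 × 343 = 343
    C-H: 3 × 402 = 1206
    C-O: 1 × 362 = 362
    C=O: 1 × 779 = 779
    O-H: 1 × 456 = 456
    O=O: 2 × 486 = 972
    Σ(broken) = 4118 kJ
  Bonds formed (products):
    C=O: 4 × 779 = 3116
    O-H: 4 × 456 = 1824
    Σ(formed) = 4940 kJ
  ΔH_B = 4118 − 4940 = −822 kJ
ΔH_A − ΔH_B = −1168 kJ, so reaction A has the more negative ΔH; |ΔH_A − ΔH_B| = 1168 kJ.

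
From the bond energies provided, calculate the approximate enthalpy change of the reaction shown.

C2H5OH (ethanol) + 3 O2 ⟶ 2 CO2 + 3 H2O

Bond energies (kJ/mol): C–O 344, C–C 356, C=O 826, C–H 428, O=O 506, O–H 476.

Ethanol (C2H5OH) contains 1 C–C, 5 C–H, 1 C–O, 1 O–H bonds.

ΔH ≈ −1326 kJ

Bonds broken (reactants):
  C–C: 1 × 356 = 356
  C–H: 5 × 428 = 2140
  C–O: 1 × 344 = 344
  O–H: 1 × 476 = 476
  O=O: 3 × 506 = 1518
  Σ(broken) = 4834 kJ
Bonds formed (products):
  C=O: 4 × 826 = 3304
  O–H: 6 × 476 = 2856
  Σ(formed) = 6160 kJ
ΔH = Σ(broken) − Σ(formed) = 4834 − 6160 = −1326 kJ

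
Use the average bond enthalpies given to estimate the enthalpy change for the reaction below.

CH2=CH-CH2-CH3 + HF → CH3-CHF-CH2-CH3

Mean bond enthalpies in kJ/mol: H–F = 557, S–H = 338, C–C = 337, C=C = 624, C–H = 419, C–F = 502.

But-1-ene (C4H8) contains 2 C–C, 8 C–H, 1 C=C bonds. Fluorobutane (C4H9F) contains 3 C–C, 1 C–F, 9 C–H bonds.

Bonds broken (reactants):
  C–C: 2 × 337 = 674
  C–H: 8 × 419 = 3352
  C=C: 1 × 624 = 624
  H–F: 1 × 557 = 557
  Σ(broken) = 5207 kJ
Bonds formed (products):
  C–C: 3 × 337 = 1011
  C–F: 1 × 502 = 502
  C–H: 9 × 419 = 3771
  Σ(formed) = 5284 kJ
ΔH = Σ(broken) − Σ(formed) = 5207 − 5284 = −77 kJ

ΔH ≈ −77 kJ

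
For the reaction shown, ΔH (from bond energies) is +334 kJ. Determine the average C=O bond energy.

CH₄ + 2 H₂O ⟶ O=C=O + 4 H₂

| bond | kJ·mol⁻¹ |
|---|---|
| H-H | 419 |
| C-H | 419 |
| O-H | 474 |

Let D be the C=O bond energy.
Σ(broken) = 4×419 + 4×474 = 3572
Σ(formed) = 2×D + 4×419 = 1676 + 2D
ΔH = Σ(broken) − Σ(formed) = (3572) − (1676 + 2D) = +1896 − 2D
Setting this equal to +334 kJ gives 2D = 1562, so D = 781 kJ/mol.

D(C=O) ≈ 781 kJ/mol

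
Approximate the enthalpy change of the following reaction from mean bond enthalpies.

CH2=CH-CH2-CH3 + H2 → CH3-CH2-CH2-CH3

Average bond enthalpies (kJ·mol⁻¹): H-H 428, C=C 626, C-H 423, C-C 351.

ΔH ≈ −143 kJ

Bonds broken (reactants):
  C-C: 2 × 351 = 702
  C-H: 8 × 423 = 3384
  C=C: 1 × 626 = 626
  H-H: 1 × 428 = 428
  Σ(broken) = 5140 kJ
Bonds formed (products):
  C-C: 3 × 351 = 1053
  C-H: 10 × 423 = 4230
  Σ(formed) = 5283 kJ
ΔH = Σ(broken) − Σ(formed) = 5140 − 5283 = −143 kJ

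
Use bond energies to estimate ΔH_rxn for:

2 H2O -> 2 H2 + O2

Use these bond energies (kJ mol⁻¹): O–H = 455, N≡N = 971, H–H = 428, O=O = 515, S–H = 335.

Bonds broken (reactants):
  O–H: 4 × 455 = 1820
  Σ(broken) = 1820 kJ
Bonds formed (products):
  H–H: 2 × 428 = 856
  O=O: 1 × 515 = 515
  Σ(formed) = 1371 kJ
ΔH = Σ(broken) − Σ(formed) = 1820 − 1371 = +449 kJ

ΔH ≈ +449 kJ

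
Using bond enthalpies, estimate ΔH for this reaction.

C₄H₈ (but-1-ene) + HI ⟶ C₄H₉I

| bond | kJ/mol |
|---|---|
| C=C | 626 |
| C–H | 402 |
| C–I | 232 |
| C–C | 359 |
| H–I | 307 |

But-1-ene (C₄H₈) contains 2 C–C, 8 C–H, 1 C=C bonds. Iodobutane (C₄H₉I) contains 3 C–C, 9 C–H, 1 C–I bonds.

ΔH ≈ −60 kJ

Bonds broken (reactants):
  C–C: 2 × 359 = 718
  C–H: 8 × 402 = 3216
  C=C: 1 × 626 = 626
  H–I: 1 × 307 = 307
  Σ(broken) = 4867 kJ
Bonds formed (products):
  C–C: 3 × 359 = 1077
  C–H: 9 × 402 = 3618
  C–I: 1 × 232 = 232
  Σ(formed) = 4927 kJ
ΔH = Σ(broken) − Σ(formed) = 4867 − 4927 = −60 kJ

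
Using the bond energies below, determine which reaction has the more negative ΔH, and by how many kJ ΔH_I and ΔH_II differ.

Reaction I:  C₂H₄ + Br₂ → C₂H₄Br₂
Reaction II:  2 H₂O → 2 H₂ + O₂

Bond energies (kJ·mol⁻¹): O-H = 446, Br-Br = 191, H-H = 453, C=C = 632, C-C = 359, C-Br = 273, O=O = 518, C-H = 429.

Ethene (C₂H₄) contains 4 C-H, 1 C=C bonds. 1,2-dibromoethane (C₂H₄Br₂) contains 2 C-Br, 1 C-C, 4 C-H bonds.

Reaction I, by 442 kJ

Reaction I:
  Bonds broken (reactants):
    Br-Br: 1 × 191 = 191
    C-H: 4 × 429 = 1716
    C=C: 1 × 632 = 632
    Σ(broken) = 2539 kJ
  Bonds formed (products):
    C-Br: 2 × 273 = 546
    C-C: 1 × 359 = 359
    C-H: 4 × 429 = 1716
    Σ(formed) = 2621 kJ
  ΔH_I = 2539 − 2621 = −82 kJ
Reaction II:
  Bonds broken (reactants):
    O-H: 4 × 446 = 1784
    Σ(broken) = 1784 kJ
  Bonds formed (products):
    H-H: 2 × 453 = 906
    O=O: 1 × 518 = 518
    Σ(formed) = 1424 kJ
  ΔH_II = 1784 − 1424 = +360 kJ
ΔH_I − ΔH_II = −442 kJ, so reaction I has the more negative ΔH; |ΔH_I − ΔH_II| = 442 kJ.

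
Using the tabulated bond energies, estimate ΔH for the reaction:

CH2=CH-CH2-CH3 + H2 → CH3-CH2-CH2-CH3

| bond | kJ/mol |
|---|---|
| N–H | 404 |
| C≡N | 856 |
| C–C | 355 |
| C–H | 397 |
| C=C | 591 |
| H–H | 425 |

ΔH ≈ −133 kJ

Bonds broken (reactants):
  C–C: 2 × 355 = 710
  C–H: 8 × 397 = 3176
  C=C: 1 × 591 = 591
  H–H: 1 × 425 = 425
  Σ(broken) = 4902 kJ
Bonds formed (products):
  C–C: 3 × 355 = 1065
  C–H: 10 × 397 = 3970
  Σ(formed) = 5035 kJ
ΔH = Σ(broken) − Σ(formed) = 4902 − 5035 = −133 kJ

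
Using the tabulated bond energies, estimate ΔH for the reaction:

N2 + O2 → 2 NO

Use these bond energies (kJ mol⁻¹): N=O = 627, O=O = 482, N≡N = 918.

ΔH ≈ +146 kJ

Bonds broken (reactants):
  N≡N: 1 × 918 = 918
  O=O: 1 × 482 = 482
  Σ(broken) = 1400 kJ
Bonds formed (products):
  N=O: 2 × 627 = 1254
  Σ(formed) = 1254 kJ
ΔH = Σ(broken) − Σ(formed) = 1400 − 1254 = +146 kJ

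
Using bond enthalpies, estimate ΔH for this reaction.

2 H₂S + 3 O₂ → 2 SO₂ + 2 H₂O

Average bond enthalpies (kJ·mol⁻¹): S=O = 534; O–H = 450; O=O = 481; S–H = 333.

ΔH ≈ −1161 kJ

Bonds broken (reactants):
  O=O: 3 × 481 = 1443
  S–H: 4 × 333 = 1332
  Σ(broken) = 2775 kJ
Bonds formed (products):
  O–H: 4 × 450 = 1800
  S=O: 4 × 534 = 2136
  Σ(formed) = 3936 kJ
ΔH = Σ(broken) − Σ(formed) = 2775 − 3936 = −1161 kJ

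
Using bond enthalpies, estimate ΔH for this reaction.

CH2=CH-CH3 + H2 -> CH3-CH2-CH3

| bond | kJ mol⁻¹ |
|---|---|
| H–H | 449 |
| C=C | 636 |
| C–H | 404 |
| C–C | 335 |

Bonds broken (reactants):
  C–C: 1 × 335 = 335
  C–H: 6 × 404 = 2424
  C=C: 1 × 636 = 636
  H–H: 1 × 449 = 449
  Σ(broken) = 3844 kJ
Bonds formed (products):
  C–C: 2 × 335 = 670
  C–H: 8 × 404 = 3232
  Σ(formed) = 3902 kJ
ΔH = Σ(broken) − Σ(formed) = 3844 − 3902 = −58 kJ

ΔH ≈ −58 kJ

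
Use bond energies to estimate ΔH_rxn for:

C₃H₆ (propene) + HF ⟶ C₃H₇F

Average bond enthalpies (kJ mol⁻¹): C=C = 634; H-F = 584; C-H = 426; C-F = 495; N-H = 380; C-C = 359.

Bonds broken (reactants):
  C-C: 1 × 359 = 359
  C-H: 6 × 426 = 2556
  C=C: 1 × 634 = 634
  H-F: 1 × 584 = 584
  Σ(broken) = 4133 kJ
Bonds formed (products):
  C-C: 2 × 359 = 718
  C-F: 1 × 495 = 495
  C-H: 7 × 426 = 2982
  Σ(formed) = 4195 kJ
ΔH = Σ(broken) − Σ(formed) = 4133 − 4195 = −62 kJ

ΔH ≈ −62 kJ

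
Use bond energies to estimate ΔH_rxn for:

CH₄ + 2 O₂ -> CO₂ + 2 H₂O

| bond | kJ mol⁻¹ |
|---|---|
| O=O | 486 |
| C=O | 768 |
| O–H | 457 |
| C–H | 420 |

Bonds broken (reactants):
  C–H: 4 × 420 = 1680
  O=O: 2 × 486 = 972
  Σ(broken) = 2652 kJ
Bonds formed (products):
  C=O: 2 × 768 = 1536
  O–H: 4 × 457 = 1828
  Σ(formed) = 3364 kJ
ΔH = Σ(broken) − Σ(formed) = 2652 − 3364 = −712 kJ

ΔH ≈ −712 kJ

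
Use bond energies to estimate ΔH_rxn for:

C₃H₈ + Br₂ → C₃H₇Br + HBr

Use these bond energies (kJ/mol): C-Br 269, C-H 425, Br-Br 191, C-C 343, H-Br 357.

Bonds broken (reactants):
  Br-Br: 1 × 191 = 191
  C-C: 2 × 343 = 686
  C-H: 8 × 425 = 3400
  Σ(broken) = 4277 kJ
Bonds formed (products):
  C-Br: 1 × 269 = 269
  C-C: 2 × 343 = 686
  C-H: 7 × 425 = 2975
  H-Br: 1 × 357 = 357
  Σ(formed) = 4287 kJ
ΔH = Σ(broken) − Σ(formed) = 4277 − 4287 = −10 kJ

ΔH ≈ −10 kJ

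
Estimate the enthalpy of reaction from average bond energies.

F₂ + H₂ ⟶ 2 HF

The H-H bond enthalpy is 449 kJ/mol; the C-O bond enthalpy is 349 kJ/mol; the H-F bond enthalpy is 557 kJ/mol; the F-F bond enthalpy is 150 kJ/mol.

Bonds broken (reactants):
  F-F: 1 × 150 = 150
  H-H: 1 × 449 = 449
  Σ(broken) = 599 kJ
Bonds formed (products):
  H-F: 2 × 557 = 1114
  Σ(formed) = 1114 kJ
ΔH = Σ(broken) − Σ(formed) = 599 − 1114 = −515 kJ

ΔH ≈ −515 kJ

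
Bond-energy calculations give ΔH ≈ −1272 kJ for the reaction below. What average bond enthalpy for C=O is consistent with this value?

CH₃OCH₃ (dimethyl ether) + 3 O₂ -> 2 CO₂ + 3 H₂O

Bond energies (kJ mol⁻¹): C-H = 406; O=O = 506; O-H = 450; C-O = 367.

Let D be the C=O bond energy.
Σ(broken) = 6×406 + 2×367 + 3×506 = 4688
Σ(formed) = 4×D + 6×450 = 2700 + 4D
ΔH = Σ(broken) − Σ(formed) = (4688) − (2700 + 4D) = +1988 − 4D
Setting this equal to −1272 kJ gives 4D = 3260, so D = 815 kJ/mol.

D(C=O) ≈ 815 kJ/mol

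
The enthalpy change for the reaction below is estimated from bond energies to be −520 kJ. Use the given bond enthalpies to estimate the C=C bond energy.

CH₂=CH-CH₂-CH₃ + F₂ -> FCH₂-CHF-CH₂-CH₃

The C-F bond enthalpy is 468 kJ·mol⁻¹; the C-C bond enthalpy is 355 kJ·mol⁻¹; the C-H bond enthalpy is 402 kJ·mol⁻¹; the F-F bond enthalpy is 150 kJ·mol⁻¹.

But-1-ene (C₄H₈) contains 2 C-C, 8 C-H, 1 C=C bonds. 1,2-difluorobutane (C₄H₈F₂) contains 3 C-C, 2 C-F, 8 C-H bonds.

D(C=C) ≈ 621 kJ/mol

Let D be the C=C bond energy.
Σ(broken) = 2×355 + 8×402 + 1×D + 1×150 = 4076 + D
Σ(formed) = 3×355 + 2×468 + 8×402 = 5217
ΔH = Σ(broken) − Σ(formed) = (4076 + D) − (5217) = −1141 + D
Setting this equal to −520 kJ gives D = 621 kJ/mol.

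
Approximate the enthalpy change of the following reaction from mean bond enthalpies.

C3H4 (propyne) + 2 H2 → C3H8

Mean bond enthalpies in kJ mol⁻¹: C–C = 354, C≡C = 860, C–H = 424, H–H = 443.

ΔH ≈ −304 kJ

Bonds broken (reactants):
  C≡C: 1 × 860 = 860
  C–C: 1 × 354 = 354
  C–H: 4 × 424 = 1696
  H–H: 2 × 443 = 886
  Σ(broken) = 3796 kJ
Bonds formed (products):
  C–C: 2 × 354 = 708
  C–H: 8 × 424 = 3392
  Σ(formed) = 4100 kJ
ΔH = Σ(broken) − Σ(formed) = 3796 − 4100 = −304 kJ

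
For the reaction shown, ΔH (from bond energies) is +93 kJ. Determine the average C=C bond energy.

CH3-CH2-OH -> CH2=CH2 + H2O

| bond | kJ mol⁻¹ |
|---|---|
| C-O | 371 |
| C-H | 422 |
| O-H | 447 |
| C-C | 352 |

D(C=C) ≈ 605 kJ/mol

Let D be the C=C bond energy.
Σ(broken) = 1×352 + 5×422 + 1×371 + 1×447 = 3280
Σ(formed) = 4×422 + 1×D + 2×447 = 2582 + D
ΔH = Σ(broken) − Σ(formed) = (3280) − (2582 + D) = +698 − D
Setting this equal to +93 kJ gives D = 605 kJ/mol.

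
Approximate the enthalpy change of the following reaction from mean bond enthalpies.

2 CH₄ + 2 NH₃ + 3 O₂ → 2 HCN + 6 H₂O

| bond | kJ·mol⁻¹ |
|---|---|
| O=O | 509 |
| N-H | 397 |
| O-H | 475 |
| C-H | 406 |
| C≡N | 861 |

Bonds broken (reactants):
  C-H: 8 × 406 = 3248
  N-H: 6 × 397 = 2382
  O=O: 3 × 509 = 1527
  Σ(broken) = 7157 kJ
Bonds formed (products):
  C≡N: 2 × 861 = 1722
  C-H: 2 × 406 = 812
  O-H: 12 × 475 = 5700
  Σ(formed) = 8234 kJ
ΔH = Σ(broken) − Σ(formed) = 7157 − 8234 = −1077 kJ

ΔH ≈ −1077 kJ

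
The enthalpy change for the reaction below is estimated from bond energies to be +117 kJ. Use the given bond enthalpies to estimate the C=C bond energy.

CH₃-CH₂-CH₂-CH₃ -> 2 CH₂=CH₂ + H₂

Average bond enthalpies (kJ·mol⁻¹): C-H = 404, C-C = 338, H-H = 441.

D(C=C) ≈ 632 kJ/mol

Let D be the C=C bond energy.
Σ(broken) = 3×338 + 10×404 = 5054
Σ(formed) = 8×404 + 2×D + 1×441 = 3673 + 2D
ΔH = Σ(broken) − Σ(formed) = (5054) − (3673 + 2D) = +1381 − 2D
Setting this equal to +117 kJ gives 2D = 1264, so D = 632 kJ/mol.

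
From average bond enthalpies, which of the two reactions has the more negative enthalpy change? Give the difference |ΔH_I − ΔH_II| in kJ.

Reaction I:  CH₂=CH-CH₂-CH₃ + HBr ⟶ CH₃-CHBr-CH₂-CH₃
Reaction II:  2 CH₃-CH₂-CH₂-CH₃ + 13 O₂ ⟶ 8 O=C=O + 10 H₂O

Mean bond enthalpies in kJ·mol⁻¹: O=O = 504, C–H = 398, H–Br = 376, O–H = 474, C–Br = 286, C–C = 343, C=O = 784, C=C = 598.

Reaction II, by 5401 kJ

Reaction I:
  Bonds broken (reactants):
    C–C: 2 × 343 = 686
    C–H: 8 × 398 = 3184
    C=C: 1 × 598 = 598
    H–Br: 1 × 376 = 376
    Σ(broken) = 4844 kJ
  Bonds formed (products):
    C–Br: 1 × 286 = 286
    C–C: 3 × 343 = 1029
    C–H: 9 × 398 = 3582
    Σ(formed) = 4897 kJ
  ΔH_I = 4844 − 4897 = −53 kJ
Reaction II:
  Bonds broken (reactants):
    C–C: 6 × 343 = 2058
    C–H: 20 × 398 = 7960
    O=O: 13 × 504 = 6552
    Σ(broken) = 16570 kJ
  Bonds formed (products):
    C=O: 16 × 784 = 12544
    O–H: 20 × 474 = 9480
    Σ(formed) = 22024 kJ
  ΔH_II = 16570 − 22024 = −5454 kJ
ΔH_I − ΔH_II = +5401 kJ, so reaction II has the more negative ΔH; |ΔH_I − ΔH_II| = 5401 kJ.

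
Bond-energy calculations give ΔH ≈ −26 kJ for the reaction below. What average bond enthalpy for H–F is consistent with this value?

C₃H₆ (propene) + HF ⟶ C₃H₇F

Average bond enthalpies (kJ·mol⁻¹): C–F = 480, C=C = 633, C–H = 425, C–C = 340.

D(H–F) ≈ 586 kJ/mol

Let D be the H–F bond energy.
Σ(broken) = 1×340 + 6×425 + 1×633 + 1×D = 3523 + D
Σ(formed) = 2×340 + 1×480 + 7×425 = 4135
ΔH = Σ(broken) − Σ(formed) = (3523 + D) − (4135) = −612 + D
Setting this equal to −26 kJ gives D = 586 kJ/mol.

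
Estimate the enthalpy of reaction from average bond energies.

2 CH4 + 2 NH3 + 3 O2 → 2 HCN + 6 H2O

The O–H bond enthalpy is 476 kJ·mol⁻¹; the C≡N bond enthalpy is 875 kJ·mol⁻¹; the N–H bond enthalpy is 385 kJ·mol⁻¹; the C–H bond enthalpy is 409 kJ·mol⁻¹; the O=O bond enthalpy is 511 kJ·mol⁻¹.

Bonds broken (reactants):
  C–H: 8 × 409 = 3272
  N–H: 6 × 385 = 2310
  O=O: 3 × 511 = 1533
  Σ(broken) = 7115 kJ
Bonds formed (products):
  C≡N: 2 × 875 = 1750
  C–H: 2 × 409 = 818
  O–H: 12 × 476 = 5712
  Σ(formed) = 8280 kJ
ΔH = Σ(broken) − Σ(formed) = 7115 − 8280 = −1165 kJ

ΔH ≈ −1165 kJ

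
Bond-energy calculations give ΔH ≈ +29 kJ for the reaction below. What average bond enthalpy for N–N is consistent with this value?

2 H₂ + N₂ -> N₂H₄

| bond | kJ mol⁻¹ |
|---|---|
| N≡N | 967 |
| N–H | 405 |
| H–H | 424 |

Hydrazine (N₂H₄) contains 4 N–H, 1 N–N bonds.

D(N–N) ≈ 166 kJ/mol

Let D be the N–N bond energy.
Σ(broken) = 2×424 + 1×967 = 1815
Σ(formed) = 4×405 + 1×D = 1620 + D
ΔH = Σ(broken) − Σ(formed) = (1815) − (1620 + D) = +195 − D
Setting this equal to +29 kJ gives D = 166 kJ/mol.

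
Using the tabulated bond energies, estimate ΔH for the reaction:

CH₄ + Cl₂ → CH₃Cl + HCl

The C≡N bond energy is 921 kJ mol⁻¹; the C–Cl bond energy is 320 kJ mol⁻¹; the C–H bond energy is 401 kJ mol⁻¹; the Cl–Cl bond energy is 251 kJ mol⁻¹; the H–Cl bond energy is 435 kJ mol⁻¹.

ΔH ≈ −103 kJ

Bonds broken (reactants):
  C–H: 4 × 401 = 1604
  Cl–Cl: 1 × 251 = 251
  Σ(broken) = 1855 kJ
Bonds formed (products):
  C–Cl: 1 × 320 = 320
  C–H: 3 × 401 = 1203
  H–Cl: 1 × 435 = 435
  Σ(formed) = 1958 kJ
ΔH = Σ(broken) − Σ(formed) = 1855 − 1958 = −103 kJ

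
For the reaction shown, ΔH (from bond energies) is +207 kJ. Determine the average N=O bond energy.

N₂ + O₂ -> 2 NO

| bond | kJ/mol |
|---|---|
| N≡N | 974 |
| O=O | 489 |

Let D be the N=O bond energy.
Σ(broken) = 1×974 + 1×489 = 1463
Σ(formed) = 2×D = 2D
ΔH = Σ(broken) − Σ(formed) = (1463) − (2D) = +1463 − 2D
Setting this equal to +207 kJ gives 2D = 1256, so D = 628 kJ/mol.

D(N=O) ≈ 628 kJ/mol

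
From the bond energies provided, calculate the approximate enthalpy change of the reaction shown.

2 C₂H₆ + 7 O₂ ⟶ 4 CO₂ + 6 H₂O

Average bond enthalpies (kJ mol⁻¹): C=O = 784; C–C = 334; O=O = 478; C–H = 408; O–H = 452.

Bonds broken (reactants):
  C–C: 2 × 334 = 668
  C–H: 12 × 408 = 4896
  O=O: 7 × 478 = 3346
  Σ(broken) = 8910 kJ
Bonds formed (products):
  C=O: 8 × 784 = 6272
  O–H: 12 × 452 = 5424
  Σ(formed) = 11696 kJ
ΔH = Σ(broken) − Σ(formed) = 8910 − 11696 = −2786 kJ

ΔH ≈ −2786 kJ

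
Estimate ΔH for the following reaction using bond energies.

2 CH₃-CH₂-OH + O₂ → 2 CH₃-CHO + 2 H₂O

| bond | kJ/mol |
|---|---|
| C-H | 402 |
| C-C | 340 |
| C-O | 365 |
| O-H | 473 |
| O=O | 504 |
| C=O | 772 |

Bonds broken (reactants):
  C-C: 2 × 340 = 680
  C-H: 10 × 402 = 4020
  C-O: 2 × 365 = 730
  O-H: 2 × 473 = 946
  O=O: 1 × 504 = 504
  Σ(broken) = 6880 kJ
Bonds formed (products):
  C-C: 2 × 340 = 680
  C-H: 8 × 402 = 3216
  C=O: 2 × 772 = 1544
  O-H: 4 × 473 = 1892
  Σ(formed) = 7332 kJ
ΔH = Σ(broken) − Σ(formed) = 6880 − 7332 = −452 kJ

ΔH ≈ −452 kJ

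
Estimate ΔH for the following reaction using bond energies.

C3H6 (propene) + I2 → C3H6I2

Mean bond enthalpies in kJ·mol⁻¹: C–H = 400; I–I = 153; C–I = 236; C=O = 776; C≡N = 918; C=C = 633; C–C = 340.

Bonds broken (reactants):
  C–C: 1 × 340 = 340
  C–H: 6 × 400 = 2400
  C=C: 1 × 633 = 633
  I–I: 1 × 153 = 153
  Σ(broken) = 3526 kJ
Bonds formed (products):
  C–C: 2 × 340 = 680
  C–H: 6 × 400 = 2400
  C–I: 2 × 236 = 472
  Σ(formed) = 3552 kJ
ΔH = Σ(broken) − Σ(formed) = 3526 − 3552 = −26 kJ

ΔH ≈ −26 kJ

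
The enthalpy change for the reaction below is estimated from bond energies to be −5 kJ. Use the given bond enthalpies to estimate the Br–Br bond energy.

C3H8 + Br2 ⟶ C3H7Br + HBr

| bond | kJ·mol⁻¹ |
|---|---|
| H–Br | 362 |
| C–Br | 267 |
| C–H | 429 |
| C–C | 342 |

Let D be the Br–Br bond energy.
Σ(broken) = 1×D + 2×342 + 8×429 = 4116 + D
Σ(formed) = 1×267 + 2×342 + 7×429 + 1×362 = 4316
ΔH = Σ(broken) − Σ(formed) = (4116 + D) − (4316) = −200 + D
Setting this equal to −5 kJ gives D = 195 kJ/mol.

D(Br–Br) ≈ 195 kJ/mol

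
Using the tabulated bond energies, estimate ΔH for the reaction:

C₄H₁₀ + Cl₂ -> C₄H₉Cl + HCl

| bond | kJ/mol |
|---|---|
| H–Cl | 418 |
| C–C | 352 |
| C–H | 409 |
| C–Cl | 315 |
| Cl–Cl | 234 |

Bonds broken (reactants):
  C–C: 3 × 352 = 1056
  C–H: 10 × 409 = 4090
  Cl–Cl: 1 × 234 = 234
  Σ(broken) = 5380 kJ
Bonds formed (products):
  C–C: 3 × 352 = 1056
  C–Cl: 1 × 315 = 315
  C–H: 9 × 409 = 3681
  H–Cl: 1 × 418 = 418
  Σ(formed) = 5470 kJ
ΔH = Σ(broken) − Σ(formed) = 5380 − 5470 = −90 kJ

ΔH ≈ −90 kJ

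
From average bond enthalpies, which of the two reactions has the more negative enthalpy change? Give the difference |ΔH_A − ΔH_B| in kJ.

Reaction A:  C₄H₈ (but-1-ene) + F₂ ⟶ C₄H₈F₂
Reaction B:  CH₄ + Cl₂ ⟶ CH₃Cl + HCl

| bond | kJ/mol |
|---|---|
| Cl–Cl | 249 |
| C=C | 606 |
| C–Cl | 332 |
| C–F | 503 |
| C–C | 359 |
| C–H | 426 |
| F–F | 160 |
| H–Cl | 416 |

Reaction A:
  Bonds broken (reactants):
    C–C: 2 × 359 = 718
    C–H: 8 × 426 = 3408
    C=C: 1 × 606 = 606
    F–F: 1 × 160 = 160
    Σ(broken) = 4892 kJ
  Bonds formed (products):
    C–C: 3 × 359 = 1077
    C–F: 2 × 503 = 1006
    C–H: 8 × 426 = 3408
    Σ(formed) = 5491 kJ
  ΔH_A = 4892 − 5491 = −599 kJ
Reaction B:
  Bonds broken (reactants):
    C–H: 4 × 426 = 1704
    Cl–Cl: 1 × 249 = 249
    Σ(broken) = 1953 kJ
  Bonds formed (products):
    C–Cl: 1 × 332 = 332
    C–H: 3 × 426 = 1278
    H–Cl: 1 × 416 = 416
    Σ(formed) = 2026 kJ
  ΔH_B = 1953 − 2026 = −73 kJ
ΔH_A − ΔH_B = −526 kJ, so reaction A has the more negative ΔH; |ΔH_A − ΔH_B| = 526 kJ.

Reaction A, by 526 kJ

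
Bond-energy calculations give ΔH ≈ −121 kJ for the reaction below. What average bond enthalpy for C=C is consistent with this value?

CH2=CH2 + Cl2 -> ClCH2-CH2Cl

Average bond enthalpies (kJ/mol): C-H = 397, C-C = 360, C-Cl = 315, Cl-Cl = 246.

Let D be the C=C bond energy.
Σ(broken) = 4×397 + 1×D + 1×246 = 1834 + D
Σ(formed) = 1×360 + 2×315 + 4×397 = 2578
ΔH = Σ(broken) − Σ(formed) = (1834 + D) − (2578) = −744 + D
Setting this equal to −121 kJ gives D = 623 kJ/mol.

D(C=C) ≈ 623 kJ/mol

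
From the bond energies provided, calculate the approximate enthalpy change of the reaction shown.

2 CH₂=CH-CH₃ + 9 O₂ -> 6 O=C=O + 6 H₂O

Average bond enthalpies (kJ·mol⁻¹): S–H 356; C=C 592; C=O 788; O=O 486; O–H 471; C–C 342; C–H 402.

ΔH ≈ −4042 kJ

Bonds broken (reactants):
  C–C: 2 × 342 = 684
  C–H: 12 × 402 = 4824
  C=C: 2 × 592 = 1184
  O=O: 9 × 486 = 4374
  Σ(broken) = 11066 kJ
Bonds formed (products):
  C=O: 12 × 788 = 9456
  O–H: 12 × 471 = 5652
  Σ(formed) = 15108 kJ
ΔH = Σ(broken) − Σ(formed) = 11066 − 15108 = −4042 kJ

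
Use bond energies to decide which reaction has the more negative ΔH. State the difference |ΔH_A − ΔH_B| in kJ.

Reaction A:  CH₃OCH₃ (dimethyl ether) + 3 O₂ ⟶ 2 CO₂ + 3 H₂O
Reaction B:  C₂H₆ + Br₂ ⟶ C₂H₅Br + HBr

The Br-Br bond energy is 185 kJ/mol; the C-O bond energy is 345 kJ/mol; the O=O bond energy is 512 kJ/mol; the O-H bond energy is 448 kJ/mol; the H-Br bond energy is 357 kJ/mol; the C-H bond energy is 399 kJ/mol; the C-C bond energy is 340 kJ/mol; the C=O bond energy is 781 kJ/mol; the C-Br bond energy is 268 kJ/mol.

Reaction A, by 1151 kJ

Reaction A:
  Bonds broken (reactants):
    C-H: 6 × 399 = 2394
    C-O: 2 × 345 = 690
    O=O: 3 × 512 = 1536
    Σ(broken) = 4620 kJ
  Bonds formed (products):
    C=O: 4 × 781 = 3124
    O-H: 6 × 448 = 2688
    Σ(formed) = 5812 kJ
  ΔH_A = 4620 − 5812 = −1192 kJ
Reaction B:
  Bonds broken (reactants):
    Br-Br: 1 × 185 = 185
    C-C: 1 × 340 = 340
    C-H: 6 × 399 = 2394
    Σ(broken) = 2919 kJ
  Bonds formed (products):
    C-Br: 1 × 268 = 268
    C-C: 1 × 340 = 340
    C-H: 5 × 399 = 1995
    H-Br: 1 × 357 = 357
    Σ(formed) = 2960 kJ
  ΔH_B = 2919 − 2960 = −41 kJ
ΔH_A − ΔH_B = −1151 kJ, so reaction A has the more negative ΔH; |ΔH_A − ΔH_B| = 1151 kJ.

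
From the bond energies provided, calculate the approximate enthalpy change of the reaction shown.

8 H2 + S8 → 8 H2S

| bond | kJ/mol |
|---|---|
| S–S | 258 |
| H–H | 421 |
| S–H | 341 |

ΔH ≈ −24 kJ

Bonds broken (reactants):
  H–H: 8 × 421 = 3368
  S–S: 8 × 258 = 2064
  Σ(broken) = 5432 kJ
Bonds formed (products):
  S–H: 16 × 341 = 5456
  Σ(formed) = 5456 kJ
ΔH = Σ(broken) − Σ(formed) = 5432 − 5456 = −24 kJ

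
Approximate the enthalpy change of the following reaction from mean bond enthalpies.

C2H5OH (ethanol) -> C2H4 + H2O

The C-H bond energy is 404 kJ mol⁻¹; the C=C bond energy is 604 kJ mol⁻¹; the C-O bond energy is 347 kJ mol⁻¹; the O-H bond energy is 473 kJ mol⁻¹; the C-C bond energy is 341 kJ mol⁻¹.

ΔH ≈ +15 kJ

Bonds broken (reactants):
  C-C: 1 × 341 = 341
  C-H: 5 × 404 = 2020
  C-O: 1 × 347 = 347
  O-H: 1 × 473 = 473
  Σ(broken) = 3181 kJ
Bonds formed (products):
  C-H: 4 × 404 = 1616
  C=C: 1 × 604 = 604
  O-H: 2 × 473 = 946
  Σ(formed) = 3166 kJ
ΔH = Σ(broken) − Σ(formed) = 3181 − 3166 = +15 kJ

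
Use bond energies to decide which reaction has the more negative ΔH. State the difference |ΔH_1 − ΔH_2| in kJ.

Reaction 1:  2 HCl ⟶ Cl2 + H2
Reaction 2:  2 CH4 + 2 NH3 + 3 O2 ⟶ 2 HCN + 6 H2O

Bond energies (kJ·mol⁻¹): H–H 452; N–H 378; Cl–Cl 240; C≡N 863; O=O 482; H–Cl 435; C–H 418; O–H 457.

Reaction 1:
  Bonds broken (reactants):
    H–Cl: 2 × 435 = 870
    Σ(broken) = 870 kJ
  Bonds formed (products):
    Cl–Cl: 1 × 240 = 240
    H–H: 1 × 452 = 452
    Σ(formed) = 692 kJ
  ΔH_1 = 870 − 692 = +178 kJ
Reaction 2:
  Bonds broken (reactants):
    C–H: 8 × 418 = 3344
    N–H: 6 × 378 = 2268
    O=O: 3 × 482 = 1446
    Σ(broken) = 7058 kJ
  Bonds formed (products):
    C≡N: 2 × 863 = 1726
    C–H: 2 × 418 = 836
    O–H: 12 × 457 = 5484
    Σ(formed) = 8046 kJ
  ΔH_2 = 7058 − 8046 = −988 kJ
ΔH_1 − ΔH_2 = +1166 kJ, so reaction 2 has the more negative ΔH; |ΔH_1 − ΔH_2| = 1166 kJ.

Reaction 2, by 1166 kJ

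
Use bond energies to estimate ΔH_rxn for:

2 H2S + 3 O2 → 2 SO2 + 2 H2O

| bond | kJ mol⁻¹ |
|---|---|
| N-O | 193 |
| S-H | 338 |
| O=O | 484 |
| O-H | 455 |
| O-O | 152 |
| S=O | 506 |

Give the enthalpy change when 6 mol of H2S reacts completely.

ΔH = −3120 kJ

Bonds broken (reactants):
  O=O: 3 × 484 = 1452
  S-H: 4 × 338 = 1352
  Σ(broken) = 2804 kJ
Bonds formed (products):
  O-H: 4 × 455 = 1820
  S=O: 4 × 506 = 2024
  Σ(formed) = 3844 kJ
ΔH = Σ(broken) − Σ(formed) = 2804 − 3844 = −1040 kJ
For 3× the reaction as written: 3 × (−1040) = −3120 kJ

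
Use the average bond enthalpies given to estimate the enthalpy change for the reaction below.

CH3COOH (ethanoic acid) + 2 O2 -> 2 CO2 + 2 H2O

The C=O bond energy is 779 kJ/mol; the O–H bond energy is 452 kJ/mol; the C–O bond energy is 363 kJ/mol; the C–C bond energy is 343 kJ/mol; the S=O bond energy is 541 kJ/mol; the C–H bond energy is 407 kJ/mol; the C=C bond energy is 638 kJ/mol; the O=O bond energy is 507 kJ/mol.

Bonds broken (reactants):
  C–C: 1 × 343 = 343
  C–H: 3 × 407 = 1221
  C–O: 1 × 363 = 363
  C=O: 1 × 779 = 779
  O–H: 1 × 452 = 452
  O=O: 2 × 507 = 1014
  Σ(broken) = 4172 kJ
Bonds formed (products):
  C=O: 4 × 779 = 3116
  O–H: 4 × 452 = 1808
  Σ(formed) = 4924 kJ
ΔH = Σ(broken) − Σ(formed) = 4172 − 4924 = −752 kJ

ΔH ≈ −752 kJ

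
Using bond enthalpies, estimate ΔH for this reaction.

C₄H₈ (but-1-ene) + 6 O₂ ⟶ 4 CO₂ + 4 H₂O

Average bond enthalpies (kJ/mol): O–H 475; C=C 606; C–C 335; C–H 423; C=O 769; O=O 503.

ΔH ≈ −2274 kJ

Bonds broken (reactants):
  C–C: 2 × 335 = 670
  C–H: 8 × 423 = 3384
  C=C: 1 × 606 = 606
  O=O: 6 × 503 = 3018
  Σ(broken) = 7678 kJ
Bonds formed (products):
  C=O: 8 × 769 = 6152
  O–H: 8 × 475 = 3800
  Σ(formed) = 9952 kJ
ΔH = Σ(broken) − Σ(formed) = 7678 − 9952 = −2274 kJ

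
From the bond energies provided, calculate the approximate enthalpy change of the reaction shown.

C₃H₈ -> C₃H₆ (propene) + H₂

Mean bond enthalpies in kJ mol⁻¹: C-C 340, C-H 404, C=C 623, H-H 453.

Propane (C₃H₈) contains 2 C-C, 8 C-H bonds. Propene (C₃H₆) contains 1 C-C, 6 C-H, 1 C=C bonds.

ΔH ≈ +72 kJ

Bonds broken (reactants):
  C-C: 2 × 340 = 680
  C-H: 8 × 404 = 3232
  Σ(broken) = 3912 kJ
Bonds formed (products):
  C-C: 1 × 340 = 340
  C-H: 6 × 404 = 2424
  C=C: 1 × 623 = 623
  H-H: 1 × 453 = 453
  Σ(formed) = 3840 kJ
ΔH = Σ(broken) − Σ(formed) = 3912 − 3840 = +72 kJ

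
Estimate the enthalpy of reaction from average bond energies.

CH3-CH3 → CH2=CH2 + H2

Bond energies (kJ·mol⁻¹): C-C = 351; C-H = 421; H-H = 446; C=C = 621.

Bonds broken (reactants):
  C-C: 1 × 351 = 351
  C-H: 6 × 421 = 2526
  Σ(broken) = 2877 kJ
Bonds formed (products):
  C-H: 4 × 421 = 1684
  C=C: 1 × 621 = 621
  H-H: 1 × 446 = 446
  Σ(formed) = 2751 kJ
ΔH = Σ(broken) − Σ(formed) = 2877 − 2751 = +126 kJ

ΔH ≈ +126 kJ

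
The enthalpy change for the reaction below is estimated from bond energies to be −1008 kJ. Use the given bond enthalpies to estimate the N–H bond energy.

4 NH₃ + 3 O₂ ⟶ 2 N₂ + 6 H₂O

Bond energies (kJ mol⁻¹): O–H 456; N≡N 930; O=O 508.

Let D be the N–H bond energy.
Σ(broken) = 12×D + 3×508 = 1524 + 12D
Σ(formed) = 2×930 + 12×456 = 7332
ΔH = Σ(broken) − Σ(formed) = (1524 + 12D) − (7332) = −5808 + 12D
Setting this equal to −1008 kJ gives 12D = 4800, so D = 400 kJ/mol.

D(N–H) ≈ 400 kJ/mol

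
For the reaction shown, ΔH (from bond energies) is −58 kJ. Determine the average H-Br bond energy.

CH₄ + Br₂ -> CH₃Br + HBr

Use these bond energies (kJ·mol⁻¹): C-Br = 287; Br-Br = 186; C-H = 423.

Let D be the H-Br bond energy.
Σ(broken) = 1×186 + 4×423 = 1878
Σ(formed) = 1×287 + 3×423 + 1×D = 1556 + D
ΔH = Σ(broken) − Σ(formed) = (1878) − (1556 + D) = +322 − D
Setting this equal to −58 kJ gives D = 380 kJ/mol.

D(H-Br) ≈ 380 kJ/mol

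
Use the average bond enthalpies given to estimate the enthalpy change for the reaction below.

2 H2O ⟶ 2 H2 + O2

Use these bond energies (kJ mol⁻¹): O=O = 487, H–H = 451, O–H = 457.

ΔH ≈ +439 kJ

Bonds broken (reactants):
  O–H: 4 × 457 = 1828
  Σ(broken) = 1828 kJ
Bonds formed (products):
  H–H: 2 × 451 = 902
  O=O: 1 × 487 = 487
  Σ(formed) = 1389 kJ
ΔH = Σ(broken) − Σ(formed) = 1828 − 1389 = +439 kJ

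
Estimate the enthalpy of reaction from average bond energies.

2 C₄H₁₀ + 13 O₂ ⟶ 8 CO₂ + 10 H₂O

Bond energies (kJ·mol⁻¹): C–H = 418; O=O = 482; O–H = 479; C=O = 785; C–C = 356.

ΔH ≈ −5378 kJ

Bonds broken (reactants):
  C–C: 6 × 356 = 2136
  C–H: 20 × 418 = 8360
  O=O: 13 × 482 = 6266
  Σ(broken) = 16762 kJ
Bonds formed (products):
  C=O: 16 × 785 = 12560
  O–H: 20 × 479 = 9580
  Σ(formed) = 22140 kJ
ΔH = Σ(broken) − Σ(formed) = 16762 − 22140 = −5378 kJ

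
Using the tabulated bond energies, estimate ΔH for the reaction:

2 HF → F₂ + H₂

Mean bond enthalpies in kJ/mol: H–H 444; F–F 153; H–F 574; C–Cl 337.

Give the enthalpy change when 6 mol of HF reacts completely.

ΔH = +1653 kJ

Bonds broken (reactants):
  H–F: 2 × 574 = 1148
  Σ(broken) = 1148 kJ
Bonds formed (products):
  F–F: 1 × 153 = 153
  H–H: 1 × 444 = 444
  Σ(formed) = 597 kJ
ΔH = Σ(broken) − Σ(formed) = 1148 − 597 = +551 kJ
For 3× the reaction as written: 3 × (+551) = +1653 kJ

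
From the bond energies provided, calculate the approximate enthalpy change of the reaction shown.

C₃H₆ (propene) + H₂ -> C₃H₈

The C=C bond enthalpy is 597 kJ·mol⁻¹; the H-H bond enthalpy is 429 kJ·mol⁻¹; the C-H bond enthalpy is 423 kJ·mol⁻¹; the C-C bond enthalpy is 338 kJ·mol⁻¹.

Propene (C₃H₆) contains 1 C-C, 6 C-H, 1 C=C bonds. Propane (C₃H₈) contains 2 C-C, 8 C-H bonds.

Bonds broken (reactants):
  C-C: 1 × 338 = 338
  C-H: 6 × 423 = 2538
  C=C: 1 × 597 = 597
  H-H: 1 × 429 = 429
  Σ(broken) = 3902 kJ
Bonds formed (products):
  C-C: 2 × 338 = 676
  C-H: 8 × 423 = 3384
  Σ(formed) = 4060 kJ
ΔH = Σ(broken) − Σ(formed) = 3902 − 4060 = −158 kJ

ΔH ≈ −158 kJ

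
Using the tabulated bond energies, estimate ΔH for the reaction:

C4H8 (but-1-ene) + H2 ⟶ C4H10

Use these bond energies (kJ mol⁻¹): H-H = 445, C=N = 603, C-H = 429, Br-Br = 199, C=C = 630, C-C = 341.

Bonds broken (reactants):
  C-C: 2 × 341 = 682
  C-H: 8 × 429 = 3432
  C=C: 1 × 630 = 630
  H-H: 1 × 445 = 445
  Σ(broken) = 5189 kJ
Bonds formed (products):
  C-C: 3 × 341 = 1023
  C-H: 10 × 429 = 4290
  Σ(formed) = 5313 kJ
ΔH = Σ(broken) − Σ(formed) = 5189 − 5313 = −124 kJ

ΔH ≈ −124 kJ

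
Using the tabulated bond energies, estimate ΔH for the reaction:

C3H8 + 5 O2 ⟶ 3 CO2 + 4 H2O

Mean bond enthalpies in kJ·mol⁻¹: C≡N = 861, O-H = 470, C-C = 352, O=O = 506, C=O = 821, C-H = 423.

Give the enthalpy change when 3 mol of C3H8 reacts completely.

ΔH = −6204 kJ

Bonds broken (reactants):
  C-C: 2 × 352 = 704
  C-H: 8 × 423 = 3384
  O=O: 5 × 506 = 2530
  Σ(broken) = 6618 kJ
Bonds formed (products):
  C=O: 6 × 821 = 4926
  O-H: 8 × 470 = 3760
  Σ(formed) = 8686 kJ
ΔH = Σ(broken) − Σ(formed) = 6618 − 8686 = −2068 kJ
For 3× the reaction as written: 3 × (−2068) = −6204 kJ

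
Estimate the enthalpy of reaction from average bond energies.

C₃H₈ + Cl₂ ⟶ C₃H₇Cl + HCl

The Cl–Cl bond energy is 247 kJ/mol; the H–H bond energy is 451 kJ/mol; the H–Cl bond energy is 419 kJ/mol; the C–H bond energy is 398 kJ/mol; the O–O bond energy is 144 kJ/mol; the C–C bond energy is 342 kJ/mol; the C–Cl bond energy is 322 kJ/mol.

Bonds broken (reactants):
  C–C: 2 × 342 = 684
  C–H: 8 × 398 = 3184
  Cl–Cl: 1 × 247 = 247
  Σ(broken) = 4115 kJ
Bonds formed (products):
  C–C: 2 × 342 = 684
  C–Cl: 1 × 322 = 322
  C–H: 7 × 398 = 2786
  H–Cl: 1 × 419 = 419
  Σ(formed) = 4211 kJ
ΔH = Σ(broken) − Σ(formed) = 4115 − 4211 = −96 kJ

ΔH ≈ −96 kJ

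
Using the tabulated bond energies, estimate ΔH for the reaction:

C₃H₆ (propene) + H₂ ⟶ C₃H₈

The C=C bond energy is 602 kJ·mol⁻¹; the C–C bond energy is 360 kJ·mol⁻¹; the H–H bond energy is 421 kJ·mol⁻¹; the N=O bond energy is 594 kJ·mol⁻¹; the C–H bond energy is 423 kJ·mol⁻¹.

Bonds broken (reactants):
  C–C: 1 × 360 = 360
  C–H: 6 × 423 = 2538
  C=C: 1 × 602 = 602
  H–H: 1 × 421 = 421
  Σ(broken) = 3921 kJ
Bonds formed (products):
  C–C: 2 × 360 = 720
  C–H: 8 × 423 = 3384
  Σ(formed) = 4104 kJ
ΔH = Σ(broken) − Σ(formed) = 3921 − 4104 = −183 kJ

ΔH ≈ −183 kJ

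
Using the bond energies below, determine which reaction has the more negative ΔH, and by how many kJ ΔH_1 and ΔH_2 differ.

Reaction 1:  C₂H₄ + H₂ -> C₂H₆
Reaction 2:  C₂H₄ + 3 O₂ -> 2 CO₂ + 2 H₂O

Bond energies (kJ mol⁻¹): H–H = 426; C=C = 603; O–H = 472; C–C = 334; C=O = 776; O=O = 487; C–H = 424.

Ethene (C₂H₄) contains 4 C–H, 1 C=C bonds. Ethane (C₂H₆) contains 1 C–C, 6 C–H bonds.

Reaction 1:
  Bonds broken (reactants):
    C–H: 4 × 424 = 1696
    C=C: 1 × 603 = 603
    H–H: 1 × 426 = 426
    Σ(broken) = 2725 kJ
  Bonds formed (products):
    C–C: 1 × 334 = 334
    C–H: 6 × 424 = 2544
    Σ(formed) = 2878 kJ
  ΔH_1 = 2725 − 2878 = −153 kJ
Reaction 2:
  Bonds broken (reactants):
    C–H: 4 × 424 = 1696
    C=C: 1 × 603 = 603
    O=O: 3 × 487 = 1461
    Σ(broken) = 3760 kJ
  Bonds formed (products):
    C=O: 4 × 776 = 3104
    O–H: 4 × 472 = 1888
    Σ(formed) = 4992 kJ
  ΔH_2 = 3760 − 4992 = −1232 kJ
ΔH_1 − ΔH_2 = +1079 kJ, so reaction 2 has the more negative ΔH; |ΔH_1 − ΔH_2| = 1079 kJ.

Reaction 2, by 1079 kJ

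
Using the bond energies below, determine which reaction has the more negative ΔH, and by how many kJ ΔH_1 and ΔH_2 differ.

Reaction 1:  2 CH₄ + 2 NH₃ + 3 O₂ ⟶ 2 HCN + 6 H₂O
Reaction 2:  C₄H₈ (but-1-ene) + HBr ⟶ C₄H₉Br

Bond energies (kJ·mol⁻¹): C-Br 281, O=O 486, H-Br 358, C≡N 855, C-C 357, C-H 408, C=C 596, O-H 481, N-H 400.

Reaction 1:
  Bonds broken (reactants):
    C-H: 8 × 408 = 3264
    N-H: 6 × 400 = 2400
    O=O: 3 × 486 = 1458
    Σ(broken) = 7122 kJ
  Bonds formed (products):
    C≡N: 2 × 855 = 1710
    C-H: 2 × 408 = 816
    O-H: 12 × 481 = 5772
    Σ(formed) = 8298 kJ
  ΔH_1 = 7122 − 8298 = −1176 kJ
Reaction 2:
  Bonds broken (reactants):
    C-C: 2 × 357 = 714
    C-H: 8 × 408 = 3264
    C=C: 1 × 596 = 596
    H-Br: 1 × 358 = 358
    Σ(broken) = 4932 kJ
  Bonds formed (products):
    C-Br: 1 × 281 = 281
    C-C: 3 × 357 = 1071
    C-H: 9 × 408 = 3672
    Σ(formed) = 5024 kJ
  ΔH_2 = 4932 − 5024 = −92 kJ
ΔH_1 − ΔH_2 = −1084 kJ, so reaction 1 has the more negative ΔH; |ΔH_1 − ΔH_2| = 1084 kJ.

Reaction 1, by 1084 kJ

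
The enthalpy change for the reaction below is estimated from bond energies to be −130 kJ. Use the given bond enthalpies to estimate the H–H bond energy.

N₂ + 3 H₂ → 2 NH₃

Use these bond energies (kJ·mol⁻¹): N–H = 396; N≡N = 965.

D(H–H) ≈ 427 kJ/mol

Let D be the H–H bond energy.
Σ(broken) = 3×D + 1×965 = 965 + 3D
Σ(formed) = 6×396 = 2376
ΔH = Σ(broken) − Σ(formed) = (965 + 3D) − (2376) = −1411 + 3D
Setting this equal to −130 kJ gives 3D = 1281, so D = 427 kJ/mol.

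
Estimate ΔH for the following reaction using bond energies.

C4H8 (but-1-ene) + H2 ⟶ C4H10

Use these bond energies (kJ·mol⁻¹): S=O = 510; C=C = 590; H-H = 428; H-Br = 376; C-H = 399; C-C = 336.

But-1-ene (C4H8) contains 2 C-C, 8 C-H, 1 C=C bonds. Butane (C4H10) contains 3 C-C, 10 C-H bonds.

ΔH ≈ −116 kJ

Bonds broken (reactants):
  C-C: 2 × 336 = 672
  C-H: 8 × 399 = 3192
  C=C: 1 × 590 = 590
  H-H: 1 × 428 = 428
  Σ(broken) = 4882 kJ
Bonds formed (products):
  C-C: 3 × 336 = 1008
  C-H: 10 × 399 = 3990
  Σ(formed) = 4998 kJ
ΔH = Σ(broken) − Σ(formed) = 4882 − 4998 = −116 kJ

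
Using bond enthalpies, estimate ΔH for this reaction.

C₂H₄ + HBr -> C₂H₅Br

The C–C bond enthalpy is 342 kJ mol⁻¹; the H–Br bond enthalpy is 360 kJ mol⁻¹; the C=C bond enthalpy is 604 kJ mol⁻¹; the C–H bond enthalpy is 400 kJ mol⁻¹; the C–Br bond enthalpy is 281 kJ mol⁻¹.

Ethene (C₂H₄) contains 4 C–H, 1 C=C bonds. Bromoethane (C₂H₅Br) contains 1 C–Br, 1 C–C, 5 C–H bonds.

ΔH ≈ −59 kJ

Bonds broken (reactants):
  C–H: 4 × 400 = 1600
  C=C: 1 × 604 = 604
  H–Br: 1 × 360 = 360
  Σ(broken) = 2564 kJ
Bonds formed (products):
  C–Br: 1 × 281 = 281
  C–C: 1 × 342 = 342
  C–H: 5 × 400 = 2000
  Σ(formed) = 2623 kJ
ΔH = Σ(broken) − Σ(formed) = 2564 − 2623 = −59 kJ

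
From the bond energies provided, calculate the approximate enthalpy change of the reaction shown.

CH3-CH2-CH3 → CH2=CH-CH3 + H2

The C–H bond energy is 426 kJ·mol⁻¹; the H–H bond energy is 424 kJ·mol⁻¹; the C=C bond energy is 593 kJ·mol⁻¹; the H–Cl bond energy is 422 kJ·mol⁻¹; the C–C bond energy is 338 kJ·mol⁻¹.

Bonds broken (reactants):
  C–C: 2 × 338 = 676
  C–H: 8 × 426 = 3408
  Σ(broken) = 4084 kJ
Bonds formed (products):
  C–C: 1 × 338 = 338
  C–H: 6 × 426 = 2556
  C=C: 1 × 593 = 593
  H–H: 1 × 424 = 424
  Σ(formed) = 3911 kJ
ΔH = Σ(broken) − Σ(formed) = 4084 − 3911 = +173 kJ

ΔH ≈ +173 kJ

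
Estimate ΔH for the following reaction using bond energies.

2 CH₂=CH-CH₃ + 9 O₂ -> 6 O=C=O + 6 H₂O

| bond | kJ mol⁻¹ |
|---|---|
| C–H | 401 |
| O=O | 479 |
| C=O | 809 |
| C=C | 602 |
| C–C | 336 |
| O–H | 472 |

Bonds broken (reactants):
  C–C: 2 × 336 = 672
  C–H: 12 × 401 = 4812
  C=C: 2 × 602 = 1204
  O=O: 9 × 479 = 4311
  Σ(broken) = 10999 kJ
Bonds formed (products):
  C=O: 12 × 809 = 9708
  O–H: 12 × 472 = 5664
  Σ(formed) = 15372 kJ
ΔH = Σ(broken) − Σ(formed) = 10999 − 15372 = −4373 kJ

ΔH ≈ −4373 kJ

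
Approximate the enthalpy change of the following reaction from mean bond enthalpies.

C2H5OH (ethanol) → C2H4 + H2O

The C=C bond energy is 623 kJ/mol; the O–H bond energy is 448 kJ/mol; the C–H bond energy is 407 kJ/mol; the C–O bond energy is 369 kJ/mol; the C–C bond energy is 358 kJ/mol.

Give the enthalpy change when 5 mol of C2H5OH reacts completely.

ΔH = +315 kJ

Bonds broken (reactants):
  C–C: 1 × 358 = 358
  C–H: 5 × 407 = 2035
  C–O: 1 × 369 = 369
  O–H: 1 × 448 = 448
  Σ(broken) = 3210 kJ
Bonds formed (products):
  C–H: 4 × 407 = 1628
  C=C: 1 × 623 = 623
  O–H: 2 × 448 = 896
  Σ(formed) = 3147 kJ
ΔH = Σ(broken) − Σ(formed) = 3210 − 3147 = +63 kJ
For 5× the reaction as written: 5 × (+63) = +315 kJ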